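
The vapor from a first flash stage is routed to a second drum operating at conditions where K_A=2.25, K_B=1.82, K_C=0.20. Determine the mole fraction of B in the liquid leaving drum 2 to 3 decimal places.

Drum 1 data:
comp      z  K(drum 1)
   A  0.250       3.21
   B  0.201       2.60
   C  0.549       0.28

Drum 1:
Rachford–Rice: g(ψ₁) = Σ zᵢ(Kᵢ−1)/(1+ψ₁(Kᵢ−1)) = 0.
Check two-phase: ΣzᵢKᵢ = 1.479 > 1 and Σzᵢ/Kᵢ = 2.116 > 1, so g(0) = 0.479 > 0 and g(1) = -1.116 < 0.
Newton iteration, ψ₁⁰ = 0.65:
  ψ₁ = 0.650: g = -0.3586, g' = -1.335 → ψ₁ = 0.381
  ψ₁ = 0.381: g = -0.0454, g' = -1.099 → ψ₁ = 0.340
Converged at ψ₁ = 0.340.
Drum-1 compositions:
  A: x = 0.143, y = 0.458
  B: x = 0.130, y = 0.338
  C: x = 0.727, y = 0.204
Drum-2 feed = drum-1 vapor: z₂ = (0.4580, 0.3384, 0.2036).
Drum 2:
Let ψ₂ = V/F and solve Σ zᵢ(Kᵢ−1)/(1+ψ₂(Kᵢ−1)) = 0.
Check two-phase: ΣzᵢKᵢ = 1.687 > 1 and Σzᵢ/Kᵢ = 1.408 > 1, so g(0) = 0.687 > 0 and g(1) = -0.408 < 0.
Newton–Raphson from ψ₂ = 0.38:
  ψ₂ = 0.380: g = 0.3657, g' = -0.730 → ψ₂ = 0.881
  ψ₂ = 0.881: g = -0.1178, g' = -1.732 → ψ₂ = 0.813
  ψ₂ = 0.813: g = -0.0152, g' = -1.323 → ψ₂ = 0.801
Converged at ψ₂ = 0.801.
  A: x = 0.229, y = 0.515
  B: x = 0.204, y = 0.372
  C: x = 0.567, y = 0.113

x_B (drum 2) = 0.204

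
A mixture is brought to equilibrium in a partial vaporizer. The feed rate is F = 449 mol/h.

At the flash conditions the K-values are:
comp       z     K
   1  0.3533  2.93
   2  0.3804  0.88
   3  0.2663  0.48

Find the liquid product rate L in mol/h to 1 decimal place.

Rachford–Rice: g(V/F) = Σ zᵢ(Kᵢ−1)/(1+V/F(Kᵢ−1)) = 0.
g(0) = ΣzᵢKᵢ − 1 = 0.4977 and g(1) = 1 − Σzᵢ/Kᵢ = -0.1076, so a root lies in (0, 1).
Iterate (Newton) starting at V/F = 0.5:
  V/F = 0.5000: g = 0.11132, g' = -0.4785 → V/F = 0.7326
  V/F = 0.7326: g = 0.00872, g' = -0.4203 → V/F = 0.7534
Converged at V/F = 0.7534.
Then V = V/F·F = 0.7534·449 = 338.3 mol/h and L = F − V = 110.7 mol/h.

L = 110.7 mol/h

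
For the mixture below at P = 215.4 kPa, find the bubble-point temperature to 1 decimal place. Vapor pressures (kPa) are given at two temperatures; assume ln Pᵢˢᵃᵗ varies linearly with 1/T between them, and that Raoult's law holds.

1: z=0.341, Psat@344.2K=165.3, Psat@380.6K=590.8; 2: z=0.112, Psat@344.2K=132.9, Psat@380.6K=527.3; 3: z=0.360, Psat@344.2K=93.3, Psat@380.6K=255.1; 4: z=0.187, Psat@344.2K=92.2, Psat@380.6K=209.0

T = 361.2 K

Bubble-point temperature: ΣzᵢPᵢˢᵃᵗ(T) = P. Interpolate ln Pᵢˢᵃᵗ = aᵢ + bᵢ/T.
  T = 344.2 K: ΣzᵢPᵢˢᵃᵗ = 122.08 kPa
  T = 380.6 K: ΣzᵢPᵢˢᵃᵗ = 391.44 kPa
  T = 362.4 K: ΣzᵢPᵢˢᵃᵗ = 224.18 kPa
  T = 353.3 K: ΣzᵢPᵢˢᵃᵗ = 166.54 kPa
  T = 357.9 K: ΣzᵢPᵢˢᵃᵗ = 193.85 kPa
  T = 360.1 K: ΣzᵢPᵢˢᵃᵗ = 208.21 kPa
  T = 361.2 K: ΣzᵢPᵢˢᵃᵗ = 215.72 kPa
Interpolating between 360.1 K and 361.2 K gives T ≈ 361.2 K.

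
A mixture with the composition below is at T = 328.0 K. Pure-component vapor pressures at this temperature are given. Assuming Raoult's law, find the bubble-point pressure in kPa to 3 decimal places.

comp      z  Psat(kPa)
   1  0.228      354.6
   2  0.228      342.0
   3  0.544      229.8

Pbub = 283.836 kPa

At the bubble point ψ → 0, so ΣzᵢKᵢ = 1 with Kᵢ = Pᵢˢᵃᵗ/P ⇒ P = ΣzᵢPᵢˢᵃᵗ.
P = 0.228·354.6 + 0.228·342.0 + 0.544·229.8 = 283.836 kPa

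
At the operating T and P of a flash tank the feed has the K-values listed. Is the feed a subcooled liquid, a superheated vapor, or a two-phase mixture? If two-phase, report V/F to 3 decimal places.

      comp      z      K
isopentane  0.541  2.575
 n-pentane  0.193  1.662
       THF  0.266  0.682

ΣzᵢKᵢ = 1.895; Σzᵢ/Kᵢ = 0.716.
Since Σzᵢ/Kᵢ < 1 the mixture is above its dew point — single vapor phase.

superheated vapor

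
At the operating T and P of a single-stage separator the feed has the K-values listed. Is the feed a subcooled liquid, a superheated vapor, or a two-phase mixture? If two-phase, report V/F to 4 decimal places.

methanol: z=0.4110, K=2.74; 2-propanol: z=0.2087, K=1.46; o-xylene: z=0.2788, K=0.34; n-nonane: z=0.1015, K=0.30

ΣzᵢKᵢ = 1.5561; Σzᵢ/Kᵢ = 1.4513.
Both exceed 1, so a two-phase solution exists.
Rachford–Rice: g(ψ) = Σ zᵢ(Kᵢ−1)/(1+ψ(Kᵢ−1)) = 0.
Newton iteration, ψ⁰ = 0.5:
  ψ = 0.5000: g = 0.07653, g' = -0.7733 → ψ = 0.5990
  ψ = 0.5990: g = -0.00121, g' = -0.8051 → ψ = 0.5975
Converged at ψ = 0.5975.

two-phase, V/F = 0.5975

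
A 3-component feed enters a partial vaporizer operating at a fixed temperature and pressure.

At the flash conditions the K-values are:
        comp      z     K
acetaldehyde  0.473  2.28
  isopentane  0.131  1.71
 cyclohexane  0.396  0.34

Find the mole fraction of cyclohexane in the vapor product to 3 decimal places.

y_cyclohexane = 0.215

Material balance + equilibrium reduce to Σ zᵢ(Kᵢ−1)/(1+V/F(Kᵢ−1)) = 0.
Feasibility: ΣzᵢKᵢ = 1.437, Σzᵢ/Kᵢ = 1.449 — both > 1, two phases present.
Iterate (Newton) starting at V/F = 0.5:
  V/F = 0.500: g = 0.0477, g' = -0.708 → V/F = 0.567
  V/F = 0.567: g = -0.0008, g' = -0.734 → V/F = 0.566
Converged at V/F = 0.566.
Compositions from xᵢ = zᵢ/(1+V/F(Kᵢ−1)), yᵢ = Kᵢxᵢ:
  acetaldehyde: x = 0.274, y = 0.625
  isopentane: x = 0.093, y = 0.160
  cyclohexane: x = 0.632, y = 0.215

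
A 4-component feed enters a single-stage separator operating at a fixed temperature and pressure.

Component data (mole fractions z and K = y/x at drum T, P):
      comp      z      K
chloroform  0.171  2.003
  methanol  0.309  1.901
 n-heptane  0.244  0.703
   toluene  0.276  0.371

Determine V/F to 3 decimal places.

Material balance + equilibrium reduce to Σ zᵢ(Kᵢ−1)/(1+V/F(Kᵢ−1)) = 0.
Feasibility: ΣzᵢKᵢ = 1.204, Σzᵢ/Kᵢ = 1.339 — both > 1, two phases present.
Newton–Raphson from V/F = 0.36:
  V/F = 0.360: g = 0.0307, g' = -0.445 → V/F = 0.429
Converged at V/F = 0.429.

V/F = 0.429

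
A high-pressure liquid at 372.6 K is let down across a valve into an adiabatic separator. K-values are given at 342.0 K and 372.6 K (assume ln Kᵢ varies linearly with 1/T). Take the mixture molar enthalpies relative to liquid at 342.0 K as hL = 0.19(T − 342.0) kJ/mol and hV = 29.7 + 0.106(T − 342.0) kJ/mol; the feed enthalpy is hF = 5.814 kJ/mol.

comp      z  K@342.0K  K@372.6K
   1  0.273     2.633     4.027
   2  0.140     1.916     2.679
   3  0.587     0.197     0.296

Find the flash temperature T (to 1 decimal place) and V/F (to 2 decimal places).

Adiabatic flash: solve Rachford–Rice at each trial T, then check hF = ψ·hV(T) + (1−ψ)·hL(T).
  T = 342.0 K: K = (2.633, 1.916, 0.197), RR gives ψ = 0.089, H_out = 2.648 kJ/mol
  T = 372.6 K: K = (4.027, 2.679, 0.296), RR gives ψ = 0.351, H_out = 15.330 kJ/mol
  T = 357.3 K: K = (3.286, 2.282, 0.244), RR gives ψ = 0.238, H_out = 9.674 kJ/mol
  T = 349.6 K: K = (2.946, 2.094, 0.219), RR gives ψ = 0.170, H_out = 6.386 kJ/mol
  T = 345.8 K: K = (2.787, 2.004, 0.208), RR gives ψ = 0.132, H_out = 4.592 kJ/mol
  T = 347.7 K: K = (2.866, 2.049, 0.214), RR gives ψ = 0.151, H_out = 5.506 kJ/mol
Linear interpolation between T = 347.7 (H_out = 5.506) and T = 349.6 (H_out = 6.386) on hF = 5.814 gives T ≈ 348.4 K, at which ψ = 0.16.

T = 348.4 K, V/F = 0.16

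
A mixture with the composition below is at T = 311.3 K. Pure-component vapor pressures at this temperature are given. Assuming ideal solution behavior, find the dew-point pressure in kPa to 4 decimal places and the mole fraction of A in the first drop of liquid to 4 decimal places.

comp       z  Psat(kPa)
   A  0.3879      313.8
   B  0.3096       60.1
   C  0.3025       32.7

Pdew = 63.9455 kPa, x_A = 0.0790

At the dew point ψ → 1, so Σzᵢ/Kᵢ = 1 with Kᵢ = Pᵢˢᵃᵗ/P ⇒ 1/P = Σzᵢ/Pᵢˢᵃᵗ.
1/P = 0.3879/313.8 + 0.3096/60.1 + 0.3025/32.7 = 0.0156383 ⇒ P = 63.9455 kPa
xᵢ = zᵢP/Pᵢˢᵃᵗ ⇒ x_A = 0.3879·63.9455/313.8 = 0.0790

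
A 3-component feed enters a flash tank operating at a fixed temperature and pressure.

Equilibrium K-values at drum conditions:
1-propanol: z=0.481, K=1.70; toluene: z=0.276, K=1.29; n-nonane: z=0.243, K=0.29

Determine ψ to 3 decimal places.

Newton iteration, ψ⁰ = 0.5:
  ψ = 0.500: g = 0.0518, g' = -0.441 → ψ = 0.617
  ψ = 0.617: g = -0.0042, g' = -0.520 → ψ = 0.609
Converged at ψ = 0.609.

ψ = 0.609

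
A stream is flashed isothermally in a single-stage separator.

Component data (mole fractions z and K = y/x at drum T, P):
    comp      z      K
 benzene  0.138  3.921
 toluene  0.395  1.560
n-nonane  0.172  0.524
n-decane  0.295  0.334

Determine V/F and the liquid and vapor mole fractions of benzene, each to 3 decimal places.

V/F = 0.396, x_benzene = 0.064, y_benzene = 0.251

Material balance + equilibrium reduce to Σ zᵢ(Kᵢ−1)/(1+V/F(Kᵢ−1)) = 0.
Check two-phase: ΣzᵢKᵢ = 1.346 > 1 and Σzᵢ/Kᵢ = 1.500 > 1, so g(0) = 0.346 > 0 and g(1) = -0.500 < 0.
Newton iteration, V/F⁰ = 0.5:
  V/F = 0.500: g = -0.0654, g' = -0.631 → V/F = 0.396
Converged at V/F = 0.396.
Compositions from xᵢ = zᵢ/(1+V/F(Kᵢ−1)), yᵢ = Kᵢxᵢ:
  benzene: x = 0.064, y = 0.251
  toluene: x = 0.323, y = 0.504
  n-nonane: x = 0.212, y = 0.111
  n-decane: x = 0.401, y = 0.134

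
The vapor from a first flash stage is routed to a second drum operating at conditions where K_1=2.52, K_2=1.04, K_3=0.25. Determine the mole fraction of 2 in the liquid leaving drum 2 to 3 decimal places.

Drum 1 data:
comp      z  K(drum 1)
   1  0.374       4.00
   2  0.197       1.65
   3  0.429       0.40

Drum 1:
Rachford–Rice: g(ψ₁) = Σ zᵢ(Kᵢ−1)/(1+ψ₁(Kᵢ−1)) = 0.
Feasibility: ΣzᵢKᵢ = 1.993, Σzᵢ/Kᵢ = 1.285 — both > 1, two phases present.
Newton iteration, ψ₁⁰ = 0.51:
  ψ₁ = 0.510: g = 0.1688, g' = -0.893 → ψ₁ = 0.699
  ψ₁ = 0.699: g = 0.0071, g' = -0.848 → ψ₁ = 0.707
Converged at ψ₁ = 0.707.
Drum-1 compositions:
  1: x = 0.120, y = 0.479
  2: x = 0.135, y = 0.223
  3: x = 0.745, y = 0.298
Drum-2 feed = drum-1 vapor: z₂ = (0.4792, 0.2227, 0.2981).
Drum 2:
Material balance + equilibrium reduce to Σ zᵢ(Kᵢ−1)/(1+ψ₂(Kᵢ−1)) = 0.
Feasibility: ΣzᵢKᵢ = 1.514, Σzᵢ/Kᵢ = 1.597 — both > 1, two phases present.
Newton–Raphson from ψ₂ = 0.5:
  ψ₂ = 0.500: g = 0.0649, g' = -0.787 → ψ₂ = 0.582
  ψ₂ = 0.582: g = -0.0019, g' = -0.841 → ψ₂ = 0.580
Converged at ψ₂ = 0.580.
  1: x = 0.255, y = 0.642
  2: x = 0.218, y = 0.226
  3: x = 0.528, y = 0.132

x_2 (drum 2) = 0.218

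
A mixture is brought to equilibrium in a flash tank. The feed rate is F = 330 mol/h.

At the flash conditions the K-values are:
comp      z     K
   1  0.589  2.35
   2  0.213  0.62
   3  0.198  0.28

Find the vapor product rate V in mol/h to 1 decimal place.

V = 235.8 mol/h

Material balance + equilibrium reduce to Σ zᵢ(Kᵢ−1)/(1+ψ(Kᵢ−1)) = 0.
g(0) = ΣzᵢKᵢ − 1 = 0.572 and g(1) = 1 − Σzᵢ/Kᵢ = -0.301, so a root lies in (0, 1).
Newton iteration, ψ⁰ = 0.62:
  ψ = 0.620: g = 0.0695, g' = -0.706 → ψ = 0.718
  ψ = 0.718: g = -0.0030, g' = -0.775 → ψ = 0.715
Converged at ψ = 0.715.
Then V = ψ·F = 0.7145·330 = 235.8 mol/h and L = F − V = 94.2 mol/h.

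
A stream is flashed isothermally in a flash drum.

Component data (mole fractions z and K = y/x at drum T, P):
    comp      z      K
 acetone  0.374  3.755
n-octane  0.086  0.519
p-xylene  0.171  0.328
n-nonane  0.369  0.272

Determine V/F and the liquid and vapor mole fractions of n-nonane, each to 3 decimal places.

Newton iteration, V/F⁰ = 0.5:
  V/F = 0.500: g = -0.2165, g' = -1.195 → V/F = 0.319
  V/F = 0.319: g = 0.0036, g' = -1.289 → V/F = 0.322
Converged at V/F = 0.322.
Compositions from xᵢ = zᵢ/(1+V/F(Kᵢ−1)), yᵢ = Kᵢxᵢ:
  acetone: x = 0.198, y = 0.745
  n-octane: x = 0.102, y = 0.053
  p-xylene: x = 0.218, y = 0.072
  n-nonane: x = 0.482, y = 0.131

V/F = 0.322, x_n-nonane = 0.482, y_n-nonane = 0.131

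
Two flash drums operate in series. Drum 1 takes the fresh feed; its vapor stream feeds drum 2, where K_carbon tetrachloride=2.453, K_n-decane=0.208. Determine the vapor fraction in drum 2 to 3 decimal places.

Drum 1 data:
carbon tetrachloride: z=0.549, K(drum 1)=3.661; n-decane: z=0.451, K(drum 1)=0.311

V/F (drum 2) = 0.781

Drum 1:
Material balance + equilibrium reduce to Σ zᵢ(Kᵢ−1)/(1+ψ₁(Kᵢ−1)) = 0.
g(0) = ΣzᵢKᵢ − 1 = 1.150 and g(1) = 1 − Σzᵢ/Kᵢ = -0.600, so a root lies in (0, 1).
Binary case is linear: z₁(K₁−1)(1+ψ₁(K₂−1)) + z₂(K₂−1)(1+ψ₁(K₁−1)) = 0
⇒ ψ₁ = [z₁(K₁−1)+z₂(K₂−1)] / [−(K₁−1)(K₂−1)] = 1.1502/1.8334 = 0.627
Drum-1 compositions:
  carbon tetrachloride: x = 0.206, y = 0.753
  n-decane: x = 0.794, y = 0.247
Drum-2 feed = drum-1 vapor: z₂ = (0.7530, 0.2470).
Drum 2:
Material balance + equilibrium reduce to Σ zᵢ(Kᵢ−1)/(1+ψ₂(Kᵢ−1)) = 0.
Check two-phase: ΣzᵢKᵢ = 1.898 > 1 and Σzᵢ/Kᵢ = 1.495 > 1, so g(0) = 0.898 > 0 and g(1) = -0.495 < 0.
Binary case is linear: z₁(K₁−1)(1+ψ₂(K₂−1)) + z₂(K₂−1)(1+ψ₂(K₁−1)) = 0
⇒ ψ₂ = [z₁(K₁−1)+z₂(K₂−1)] / [−(K₁−1)(K₂−1)] = 0.8984/1.1508 = 0.781
  carbon tetrachloride: x = 0.353, y = 0.865
  n-decane: x = 0.647, y = 0.135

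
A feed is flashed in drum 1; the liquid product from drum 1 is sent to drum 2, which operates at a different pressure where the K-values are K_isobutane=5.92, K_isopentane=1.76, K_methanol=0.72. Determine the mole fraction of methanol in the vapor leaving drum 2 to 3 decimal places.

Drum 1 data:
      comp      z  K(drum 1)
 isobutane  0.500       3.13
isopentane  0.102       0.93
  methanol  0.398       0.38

y_methanol (drum 2) = 0.643

Drum 1:
Rachford–Rice: g(ψ₁) = Σ zᵢ(Kᵢ−1)/(1+ψ₁(Kᵢ−1)) = 0.
Check two-phase: ΣzᵢKᵢ = 1.811 > 1 and Σzᵢ/Kᵢ = 1.317 > 1, so g(0) = 0.811 > 0 and g(1) = -0.317 < 0.
Iterate (Newton) starting at ψ₁ = 0.59:
  ψ₁ = 0.590: g = 0.0754, g' = -0.826 → ψ₁ = 0.681
Converged at ψ₁ = 0.681.
Drum-1 compositions:
  isobutane: x = 0.204, y = 0.639
  isopentane: x = 0.107, y = 0.100
  methanol: x = 0.689, y = 0.262
Drum-2 feed = drum-1 liquid: z₂ = (0.2040, 0.1071, 0.6889).
Drum 2:
Rachford–Rice: g(ψ₂) = Σ zᵢ(Kᵢ−1)/(1+ψ₂(Kᵢ−1)) = 0.
Check two-phase: ΣzᵢKᵢ = 1.892 > 1 and Σzᵢ/Kᵢ = 1.052 > 1, so g(0) = 0.892 > 0 and g(1) = -0.052 < 0.
Newton–Raphson from ψ₂ = 0.67:
  ψ₂ = 0.670: g = 0.0502, g' = -0.377 → ψ₂ = 0.803
  ψ₂ = 0.803: g = 0.0044, g' = -0.315 → ψ₂ = 0.817
Converged at ψ₂ = 0.817.
  isobutane: x = 0.041, y = 0.241
  isopentane: x = 0.066, y = 0.116
  methanol: x = 0.893, y = 0.643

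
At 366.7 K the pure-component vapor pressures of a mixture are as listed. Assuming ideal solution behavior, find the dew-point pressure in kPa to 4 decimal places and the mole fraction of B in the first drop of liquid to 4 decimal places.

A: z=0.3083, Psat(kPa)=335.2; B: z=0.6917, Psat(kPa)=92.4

Pdew = 118.9672 kPa, x_B = 0.8906

At the dew point ψ → 1, so Σzᵢ/Kᵢ = 1 with Kᵢ = Pᵢˢᵃᵗ/P ⇒ 1/P = Σzᵢ/Pᵢˢᵃᵗ.
1/P = 0.3083/335.2 + 0.6917/92.4 = 0.0084057 ⇒ P = 118.9672 kPa
xᵢ = zᵢP/Pᵢˢᵃᵗ ⇒ x_B = 0.6917·118.9672/92.4 = 0.8906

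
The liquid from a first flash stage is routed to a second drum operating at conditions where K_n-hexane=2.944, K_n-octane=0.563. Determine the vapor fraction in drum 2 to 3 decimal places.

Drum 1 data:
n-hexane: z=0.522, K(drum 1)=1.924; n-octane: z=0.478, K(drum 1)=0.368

Drum 1:
Material balance + equilibrium reduce to Σ zᵢ(Kᵢ−1)/(1+ψ₁(Kᵢ−1)) = 0.
Feasibility: ΣzᵢKᵢ = 1.180, Σzᵢ/Kᵢ = 1.570 — both > 1, two phases present.
Newton iteration, ψ₁⁰ = 0.5:
  ψ₁ = 0.500: g = -0.1118, g' = -0.617 → ψ₁ = 0.319
  ψ₁ = 0.319: g = -0.0057, g' = -0.565 → ψ₁ = 0.309
Converged at ψ₁ = 0.309.
Drum-1 compositions:
  n-hexane: x = 0.406, y = 0.781
  n-octane: x = 0.594, y = 0.219
Drum-2 feed = drum-1 liquid: z₂ = (0.4062, 0.5938).
Drum 2:
Material balance + equilibrium reduce to Σ zᵢ(Kᵢ−1)/(1+ψ₂(Kᵢ−1)) = 0.
Check two-phase: ΣzᵢKᵢ = 1.530 > 1 and Σzᵢ/Kᵢ = 1.193 > 1, so g(0) = 0.530 > 0 and g(1) = -0.193 < 0.
Binary case is linear: z₁(K₁−1)(1+ψ₂(K₂−1)) + z₂(K₂−1)(1+ψ₂(K₁−1)) = 0
⇒ ψ₂ = [z₁(K₁−1)+z₂(K₂−1)] / [−(K₁−1)(K₂−1)] = 0.5301/0.8495 = 0.624
  n-hexane: x = 0.184, y = 0.540
  n-octane: x = 0.816, y = 0.460

V/F (drum 2) = 0.624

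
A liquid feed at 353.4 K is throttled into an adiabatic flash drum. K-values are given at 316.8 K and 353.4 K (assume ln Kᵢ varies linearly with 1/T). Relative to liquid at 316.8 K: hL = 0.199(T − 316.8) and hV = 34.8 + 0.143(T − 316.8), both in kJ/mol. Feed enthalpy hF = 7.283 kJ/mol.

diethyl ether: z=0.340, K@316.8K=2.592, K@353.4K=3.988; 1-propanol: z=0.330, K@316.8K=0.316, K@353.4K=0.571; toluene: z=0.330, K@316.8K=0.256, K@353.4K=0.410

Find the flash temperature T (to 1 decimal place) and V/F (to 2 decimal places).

Adiabatic flash: solve Rachford–Rice at each trial T, then check hF = ψ·hV(T) + (1−ψ)·hL(T).
  T = 316.8 K: K = (2.592, 0.316, 0.256), RR gives ψ = 0.062, H_out = 2.143 kJ/mol
  T = 353.4 K: K = (3.988, 0.571, 0.410), RR gives ψ = 0.442, H_out = 21.747 kJ/mol
  T = 335.1 K: K = (3.253, 0.432, 0.328), RR gives ψ = 0.255, H_out = 12.244 kJ/mol
  T = 326.0 K: K = (2.915, 0.371, 0.291), RR gives ψ = 0.163, H_out = 7.435 kJ/mol
  T = 321.4 K: K = (2.751, 0.343, 0.273), RR gives ψ = 0.114, H_out = 4.865 kJ/mol
  T = 323.7 K: K = (2.832, 0.357, 0.282), RR gives ψ = 0.139, H_out = 6.166 kJ/mol
Linear interpolation between T = 323.7 (H_out = 6.166) and T = 326.0 (H_out = 7.435) on hF = 7.283 gives T ≈ 325.7 K, at which ψ = 0.16.

T = 325.7 K, V/F = 0.16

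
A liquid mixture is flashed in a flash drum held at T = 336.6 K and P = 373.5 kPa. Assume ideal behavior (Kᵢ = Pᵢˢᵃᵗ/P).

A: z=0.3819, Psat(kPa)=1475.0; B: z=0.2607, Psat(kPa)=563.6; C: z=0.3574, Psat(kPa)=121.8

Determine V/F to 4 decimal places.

V/F = 0.7097

Raoult's law: Kᵢ = Pᵢˢᵃᵗ/P = Pᵢˢᵃᵗ/373.5.
  K_A = 1475.0/373.5 = 3.949130, K_B = 563.6/373.5 = 1.508969, K_C = 121.8/373.5 = 0.326104
Iterate (Newton) starting at V/F = 0.5:
  V/F = 0.5000: g = 0.19767, g' = -0.9545 → V/F = 0.7071
  V/F = 0.7071: g = 0.00254, g' = -0.9777 → V/F = 0.7097
Converged at V/F = 0.7097.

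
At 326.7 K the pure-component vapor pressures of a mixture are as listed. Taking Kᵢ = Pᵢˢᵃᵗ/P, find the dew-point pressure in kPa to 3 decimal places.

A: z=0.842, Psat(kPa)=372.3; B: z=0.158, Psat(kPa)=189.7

Pdew = 323.153 kPa

At the dew point ψ → 1, so Σzᵢ/Kᵢ = 1 with Kᵢ = Pᵢˢᵃᵗ/P ⇒ 1/P = Σzᵢ/Pᵢˢᵃᵗ.
1/P = 0.842/372.3 + 0.158/189.7 = 0.003095 ⇒ P = 323.153 kPa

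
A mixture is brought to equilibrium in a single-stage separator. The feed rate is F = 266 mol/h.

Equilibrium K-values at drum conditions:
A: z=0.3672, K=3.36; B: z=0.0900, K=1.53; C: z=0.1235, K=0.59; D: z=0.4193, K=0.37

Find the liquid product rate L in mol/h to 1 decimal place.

Material balance + equilibrium reduce to Σ zᵢ(Kᵢ−1)/(1+V/F(Kᵢ−1)) = 0.
Check two-phase: ΣzᵢKᵢ = 1.5995 > 1 and Σzᵢ/Kᵢ = 1.5107 > 1, so g(0) = 0.5995 > 0 and g(1) = -0.5107 < 0.
Newton iteration, V/F⁰ = 0.56:
  V/F = 0.5600: g = -0.06383, g' = -0.8268 → V/F = 0.4828
  V/F = 0.4828: g = 0.00028, g' = -0.8388 → V/F = 0.4831
Converged at V/F = 0.4831.
Then V = V/F·F = 0.4831·266 = 128.5 mol/h and L = F − V = 137.5 mol/h.

L = 137.5 mol/h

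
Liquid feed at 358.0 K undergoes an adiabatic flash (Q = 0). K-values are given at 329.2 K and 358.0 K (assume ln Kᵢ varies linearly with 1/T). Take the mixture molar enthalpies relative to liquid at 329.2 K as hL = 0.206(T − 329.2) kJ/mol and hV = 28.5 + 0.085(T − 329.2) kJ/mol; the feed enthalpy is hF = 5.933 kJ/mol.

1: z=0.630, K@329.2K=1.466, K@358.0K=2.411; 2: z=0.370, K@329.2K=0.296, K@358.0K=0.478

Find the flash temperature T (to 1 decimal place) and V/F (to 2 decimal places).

T = 331.1 K, V/F = 0.20

Adiabatic flash: solve Rachford–Rice at each trial T, then check hF = ψ·hV(T) + (1−ψ)·hL(T).
  T = 329.2 K: K = (1.466, 0.296), RR gives ψ = 0.101, H_out = 2.876 kJ/mol
  T = 358.0 K: K = (2.411, 0.478), RR gives ψ = 0.945, H_out = 29.564 kJ/mol
  T = 343.6 K: K = (1.900, 0.380), RR gives ψ = 0.605, H_out = 19.150 kJ/mol
  T = 336.4 K: K = (1.673, 0.336), RR gives ψ = 0.400, H_out = 12.528 kJ/mol
  T = 332.8 K: K = (1.567, 0.316), RR gives ψ = 0.269, H_out = 8.279 kJ/mol
  T = 331.0 K: K = (1.516, 0.306), RR gives ψ = 0.191, H_out = 5.761 kJ/mol
Linear interpolation between T = 331.0 (H_out = 5.761) and T = 332.8 (H_out = 8.279) on hF = 5.933 gives T ≈ 331.1 K, at which ψ = 0.20.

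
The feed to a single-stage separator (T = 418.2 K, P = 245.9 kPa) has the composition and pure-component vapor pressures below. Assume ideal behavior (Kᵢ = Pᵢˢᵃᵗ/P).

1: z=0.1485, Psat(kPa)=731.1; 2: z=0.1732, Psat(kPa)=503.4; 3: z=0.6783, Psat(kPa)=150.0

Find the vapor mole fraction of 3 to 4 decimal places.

y_3 = 0.4790

Raoult's law: Kᵢ = Pᵢˢᵃᵗ/P = Pᵢˢᵃᵗ/245.9.
  K_1 = 731.1/245.9 = 2.973160, K_2 = 503.4/245.9 = 2.047174, K_3 = 150.0/245.9 = 0.610004
Rachford–Rice: g(β) = Σ zᵢ(Kᵢ−1)/(1+β(Kᵢ−1)) = 0.
Feasibility: ΣzᵢKᵢ = 1.2099, Σzᵢ/Kᵢ = 1.2465 — both > 1, two phases present.
Newton–Raphson from β = 0.56:
  β = 0.5600: g = -0.08492, g' = -0.3748 → β = 0.3334
  β = 0.3334: g = 0.00709, g' = -0.4510 → β = 0.3492
  β = 0.3492: g = 0.00007, g' = -0.4428 → β = 0.3493
Converged at β = 0.3493.
Compositions from xᵢ = zᵢ/(1+β(Kᵢ−1)), yᵢ = Kᵢxᵢ:
  1: x = 0.0879, y = 0.2614
  2: x = 0.1268, y = 0.2596
  3: x = 0.7853, y = 0.4790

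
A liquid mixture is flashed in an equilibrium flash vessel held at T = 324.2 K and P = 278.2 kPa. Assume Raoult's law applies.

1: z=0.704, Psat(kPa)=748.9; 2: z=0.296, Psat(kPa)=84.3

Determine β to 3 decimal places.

Raoult's law: Kᵢ = Pᵢˢᵃᵗ/P = Pᵢˢᵃᵗ/278.2.
  K_1 = 748.9/278.2 = 2.69195, K_2 = 84.3/278.2 = 0.30302
Let β = V/F and solve Σ zᵢ(Kᵢ−1)/(1+β(Kᵢ−1)) = 0.
g(0) = ΣzᵢKᵢ − 1 = 0.985 and g(1) = 1 − Σzᵢ/Kᵢ = -0.238, so a root lies in (0, 1).
Binary case is linear: z₁(K₁−1)(1+β(K₂−1)) + z₂(K₂−1)(1+β(K₁−1)) = 0
⇒ β = [z₁(K₁−1)+z₂(K₂−1)] / [−(K₁−1)(K₂−1)] = 0.9848/1.1793 = 0.835

β = 0.835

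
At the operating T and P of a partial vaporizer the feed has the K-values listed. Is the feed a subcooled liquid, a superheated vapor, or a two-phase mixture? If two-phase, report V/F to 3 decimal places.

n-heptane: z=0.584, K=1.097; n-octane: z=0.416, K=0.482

subcooled liquid

ΣzᵢKᵢ = 0.841; Σzᵢ/Kᵢ = 1.395.
Since ΣzᵢKᵢ < 1 the mixture is below its bubble point — single liquid phase.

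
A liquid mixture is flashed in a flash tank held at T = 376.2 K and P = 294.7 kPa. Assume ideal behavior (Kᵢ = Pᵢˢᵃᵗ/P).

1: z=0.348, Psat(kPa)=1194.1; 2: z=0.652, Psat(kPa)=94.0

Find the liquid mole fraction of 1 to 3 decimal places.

Raoult's law: Kᵢ = Pᵢˢᵃᵗ/P = Pᵢˢᵃᵗ/294.7.
  K_1 = 1194.1/294.7 = 4.05192, K_2 = 94.0/294.7 = 0.31897
Binary case is linear: z₁(K₁−1)(1+V/F(K₂−1)) + z₂(K₂−1)(1+V/F(K₁−1)) = 0
⇒ V/F = [z₁(K₁−1)+z₂(K₂−1)] / [−(K₁−1)(K₂−1)] = 0.6180/2.0785 = 0.297
Compositions from xᵢ = zᵢ/(1+V/F(Kᵢ−1)), yᵢ = Kᵢxᵢ:
  1: x = 0.182, y = 0.739
  2: x = 0.818, y = 0.261

x_1 = 0.182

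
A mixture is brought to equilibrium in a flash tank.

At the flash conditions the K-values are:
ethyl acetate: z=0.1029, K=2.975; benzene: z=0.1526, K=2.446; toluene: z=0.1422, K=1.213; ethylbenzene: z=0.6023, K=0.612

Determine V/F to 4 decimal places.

V/F = 0.4120

Newton iteration, V/F⁰ = 0.58:
  V/F = 0.5800: g = -0.05986, g' = -0.3377 → V/F = 0.4027
  V/F = 0.4027: g = 0.00357, g' = -0.3848 → V/F = 0.4120
Converged at V/F = 0.4120.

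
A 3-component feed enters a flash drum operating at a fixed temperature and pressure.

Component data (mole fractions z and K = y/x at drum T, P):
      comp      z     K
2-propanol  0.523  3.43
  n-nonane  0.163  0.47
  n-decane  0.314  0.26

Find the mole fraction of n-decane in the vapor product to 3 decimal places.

y_n-decane = 0.142

Iterate (Newton) starting at ψ = 0.41:
  ψ = 0.410: g = 0.1927, g' = -1.204 → ψ = 0.570
  ψ = 0.570: g = 0.0072, g' = -1.151 → ψ = 0.576
Converged at ψ = 0.576.
Compositions from xᵢ = zᵢ/(1+ψ(Kᵢ−1)), yᵢ = Kᵢxᵢ:
  2-propanol: x = 0.218, y = 0.747
  n-nonane: x = 0.235, y = 0.110
  n-decane: x = 0.547, y = 0.142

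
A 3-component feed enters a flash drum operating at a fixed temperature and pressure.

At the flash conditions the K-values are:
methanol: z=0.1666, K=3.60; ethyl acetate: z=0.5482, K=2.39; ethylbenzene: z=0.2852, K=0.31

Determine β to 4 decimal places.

β = 0.8573

Newton–Raphson from β = 0.5:
  β = 0.5000: g = 0.33745, g' = -0.8981 → β = 0.8758
  β = 0.8758: g = -0.02144, g' = -1.1874 → β = 0.8577
  β = 0.8577: g = -0.00041, g' = -1.1433 → β = 0.8573
Converged at β = 0.8573.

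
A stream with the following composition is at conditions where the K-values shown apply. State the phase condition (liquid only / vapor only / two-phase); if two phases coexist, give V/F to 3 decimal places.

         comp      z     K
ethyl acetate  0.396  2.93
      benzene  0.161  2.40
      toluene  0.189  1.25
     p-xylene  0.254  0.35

two-phase, V/F = 0.922

ΣzᵢKᵢ = 1.872; Σzᵢ/Kᵢ = 1.079.
Both exceed 1, so a two-phase solution exists.
Rachford–Rice: g(ψ) = Σ zᵢ(Kᵢ−1)/(1+ψ(Kᵢ−1)) = 0.
Newton–Raphson from ψ = 0.5:
  ψ = 0.500: g = 0.3189, g' = -0.736 → ψ = 0.933
  ψ = 0.933: g = -0.0109, g' = -0.949 → ψ = 0.922
Converged at ψ = 0.922.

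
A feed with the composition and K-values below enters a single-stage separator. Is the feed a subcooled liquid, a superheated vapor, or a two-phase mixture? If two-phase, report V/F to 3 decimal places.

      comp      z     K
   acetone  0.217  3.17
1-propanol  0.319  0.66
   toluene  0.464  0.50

two-phase, V/F = 0.137

ΣzᵢKᵢ = 1.130; Σzᵢ/Kᵢ = 1.480.
Both exceed 1, so a two-phase solution exists.
Rachford–Rice: g(ψ) = Σ zᵢ(Kᵢ−1)/(1+ψ(Kᵢ−1)) = 0.
Iterate (Newton) starting at ψ = 0.5:
  ψ = 0.500: g = -0.2142, g' = -0.495 → ψ = 0.067
  ψ = 0.067: g = 0.0599, g' = -0.941 → ψ = 0.131
  ψ = 0.131: g = 0.0050, g' = -0.793 → ψ = 0.137
Converged at ψ = 0.137.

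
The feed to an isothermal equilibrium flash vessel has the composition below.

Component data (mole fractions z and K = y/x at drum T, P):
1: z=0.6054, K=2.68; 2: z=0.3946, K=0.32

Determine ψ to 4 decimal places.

ψ = 0.6554

Newton–Raphson from ψ = 0.5:
  ψ = 0.5000: g = 0.14620, g' = -0.9236 → ψ = 0.6583
  ψ = 0.6583: g = -0.00283, g' = -0.9833 → ψ = 0.6554
Converged at ψ = 0.6554.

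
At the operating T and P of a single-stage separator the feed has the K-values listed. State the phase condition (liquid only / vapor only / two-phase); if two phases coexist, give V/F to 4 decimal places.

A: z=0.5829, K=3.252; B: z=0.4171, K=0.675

ΣzᵢKᵢ = 2.1771; Σzᵢ/Kᵢ = 0.7972.
Since Σzᵢ/Kᵢ < 1 the mixture is above its dew point — single vapor phase.

vapor only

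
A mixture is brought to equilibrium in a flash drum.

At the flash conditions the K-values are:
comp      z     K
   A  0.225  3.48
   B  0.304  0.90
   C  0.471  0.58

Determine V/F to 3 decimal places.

Rachford–Rice: g(V/F) = Σ zᵢ(Kᵢ−1)/(1+V/F(Kᵢ−1)) = 0.
g(0) = ΣzᵢKᵢ − 1 = 0.330 and g(1) = 1 − Σzᵢ/Kᵢ = -0.215, so a root lies in (0, 1).
Newton–Raphson from V/F = 0.5:
  V/F = 0.500: g = -0.0333, g' = -0.412 → V/F = 0.419
  V/F = 0.419: g = 0.0017, g' = -0.458 → V/F = 0.423
Converged at V/F = 0.423.

V/F = 0.423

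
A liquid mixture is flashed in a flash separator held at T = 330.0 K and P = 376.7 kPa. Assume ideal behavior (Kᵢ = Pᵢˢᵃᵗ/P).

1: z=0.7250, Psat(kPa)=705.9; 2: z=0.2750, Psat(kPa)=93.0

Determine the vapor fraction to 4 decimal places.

Raoult's law: Kᵢ = Pᵢˢᵃᵗ/P = Pᵢˢᵃᵗ/376.7.
  K_1 = 705.9/376.7 = 1.873905, K_2 = 93.0/376.7 = 0.246881
Rachford–Rice: g(ψ) = Σ zᵢ(Kᵢ−1)/(1+ψ(Kᵢ−1)) = 0.
Check two-phase: ΣzᵢKᵢ = 1.4265 > 1 and Σzᵢ/Kᵢ = 1.5008 > 1, so g(0) = 0.4265 > 0 and g(1) = -0.5008 < 0.
Binary case is linear: z₁(K₁−1)(1+ψ(K₂−1)) + z₂(K₂−1)(1+ψ(K₁−1)) = 0
⇒ ψ = [z₁(K₁−1)+z₂(K₂−1)] / [−(K₁−1)(K₂−1)] = 0.42647/0.65815 = 0.6480

ψ = 0.6480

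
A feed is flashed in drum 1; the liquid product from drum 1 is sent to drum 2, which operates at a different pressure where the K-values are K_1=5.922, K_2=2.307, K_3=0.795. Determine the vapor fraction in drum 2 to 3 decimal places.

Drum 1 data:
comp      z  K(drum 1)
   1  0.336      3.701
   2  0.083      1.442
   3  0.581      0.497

Drum 1:
Newton iteration, ψ₁⁰ = 0.5:
  ψ₁ = 0.500: g = 0.0257, g' = -0.717 → ψ₁ = 0.536
Converged at ψ₁ = 0.536.
Drum-1 compositions:
  1: x = 0.137, y = 0.508
  2: x = 0.067, y = 0.097
  3: x = 0.796, y = 0.395
Drum-2 feed = drum-1 liquid: z₂ = (0.1372, 0.0671, 0.7957).
Drum 2:
Newton–Raphson from ψ₂ = 0.5:
  ψ₂ = 0.500: g = 0.0664, g' = -0.361 → ψ₂ = 0.684
  ψ₂ = 0.684: g = 0.0112, g' = -0.252 → ψ₂ = 0.729
  ψ₂ = 0.729: g = 0.0004, g' = -0.234 → ψ₂ = 0.730
Converged at ψ₂ = 0.730.
  1: x = 0.030, y = 0.177
  2: x = 0.034, y = 0.079
  3: x = 0.936, y = 0.744

V/F (drum 2) = 0.730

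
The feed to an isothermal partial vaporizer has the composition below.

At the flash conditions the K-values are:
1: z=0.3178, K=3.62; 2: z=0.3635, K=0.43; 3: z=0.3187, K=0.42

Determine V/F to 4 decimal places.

V/F = 0.2926

Material balance + equilibrium reduce to Σ zᵢ(Kᵢ−1)/(1+V/F(Kᵢ−1)) = 0.
Check two-phase: ΣzᵢKᵢ = 1.4406 > 1 and Σzᵢ/Kᵢ = 1.6919 > 1, so g(0) = 0.4406 > 0 and g(1) = -0.6919 < 0.
Newton iteration, V/F⁰ = 0.6:
  V/F = 0.6000: g = -0.27466, g' = -0.8547 → V/F = 0.2787
  V/F = 0.2787: g = 0.01446, g' = -1.0483 → V/F = 0.2925
  V/F = 0.2925: g = 0.00016, g' = -1.0248 → V/F = 0.2926
Converged at V/F = 0.2926.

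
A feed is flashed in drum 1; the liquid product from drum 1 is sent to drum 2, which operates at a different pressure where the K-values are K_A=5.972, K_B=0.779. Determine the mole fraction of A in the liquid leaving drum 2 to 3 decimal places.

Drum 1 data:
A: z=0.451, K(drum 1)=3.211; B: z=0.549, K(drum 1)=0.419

Drum 1:
Rachford–Rice: g(ψ₁) = Σ zᵢ(Kᵢ−1)/(1+ψ₁(Kᵢ−1)) = 0.
Feasibility: ΣzᵢKᵢ = 1.678, Σzᵢ/Kᵢ = 1.451 — both > 1, two phases present.
Binary case is linear: z₁(K₁−1)(1+ψ₁(K₂−1)) + z₂(K₂−1)(1+ψ₁(K₁−1)) = 0
⇒ ψ₁ = [z₁(K₁−1)+z₂(K₂−1)] / [−(K₁−1)(K₂−1)] = 0.6782/1.2846 = 0.528
Drum-1 compositions:
  A: x = 0.208, y = 0.668
  B: x = 0.792, y = 0.332
Drum-2 feed = drum-1 liquid: z₂ = (0.2081, 0.7919).
Drum 2:
Let ψ₂ = V/F and solve Σ zᵢ(Kᵢ−1)/(1+ψ₂(Kᵢ−1)) = 0.
Feasibility: ΣzᵢKᵢ = 1.860, Σzᵢ/Kᵢ = 1.051 — both > 1, two phases present.
Binary case is linear: z₁(K₁−1)(1+ψ₂(K₂−1)) + z₂(K₂−1)(1+ψ₂(K₁−1)) = 0
⇒ ψ₂ = [z₁(K₁−1)+z₂(K₂−1)] / [−(K₁−1)(K₂−1)] = 0.8596/1.0988 = 0.782
  A: x = 0.043, y = 0.254
  B: x = 0.957, y = 0.746

x_A (drum 2) = 0.043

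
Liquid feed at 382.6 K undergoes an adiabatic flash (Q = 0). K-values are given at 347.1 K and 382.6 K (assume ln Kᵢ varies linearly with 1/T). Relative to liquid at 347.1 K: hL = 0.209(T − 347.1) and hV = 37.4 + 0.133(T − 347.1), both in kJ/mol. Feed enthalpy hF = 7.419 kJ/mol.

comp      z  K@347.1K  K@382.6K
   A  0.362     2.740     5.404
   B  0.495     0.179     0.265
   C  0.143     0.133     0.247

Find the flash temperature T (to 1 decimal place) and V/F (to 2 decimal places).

Adiabatic flash: solve Rachford–Rice at each trial T, then check hF = ψ·hV(T) + (1−ψ)·hL(T).
  T = 347.1 K: K = (2.740, 0.179, 0.133), RR gives ψ = 0.069, H_out = 2.572 kJ/mol
  T = 382.6 K: K = (5.404, 0.265, 0.247), RR gives ψ = 0.345, H_out = 19.390 kJ/mol
  T = 364.9 K: K = (3.916, 0.220, 0.184), RR gives ψ = 0.241, H_out = 12.391 kJ/mol
  T = 356.0 K: K = (3.290, 0.199, 0.157), RR gives ψ = 0.168, H_out = 8.032 kJ/mol
  T = 351.6 K: K = (3.009, 0.189, 0.145), RR gives ψ = 0.123, H_out = 5.513 kJ/mol
  T = 353.8 K: K = (3.147, 0.194, 0.151), RR gives ψ = 0.147, H_out = 6.810 kJ/mol
Linear interpolation between T = 353.8 (H_out = 6.810) and T = 356.0 (H_out = 8.032) on hF = 7.419 gives T ≈ 354.9 K, at which ψ = 0.16.

T = 354.9 K, V/F = 0.16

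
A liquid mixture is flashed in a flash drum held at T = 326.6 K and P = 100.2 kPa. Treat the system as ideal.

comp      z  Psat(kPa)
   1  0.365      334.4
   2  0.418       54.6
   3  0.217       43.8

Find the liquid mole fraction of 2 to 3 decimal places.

Raoult's law: Kᵢ = Pᵢˢᵃᵗ/P = Pᵢˢᵃᵗ/100.2.
  K_1 = 334.4/100.2 = 3.33733, K_2 = 54.6/100.2 = 0.54491, K_3 = 43.8/100.2 = 0.43713
Newton iteration, ψ⁰ = 0.5:
  ψ = 0.500: g = -0.0229, g' = -0.702 → ψ = 0.467
  ψ = 0.467: g = 0.0003, g' = -0.722 → ψ = 0.468
Converged at ψ = 0.468.
Compositions from xᵢ = zᵢ/(1+ψ(Kᵢ−1)), yᵢ = Kᵢxᵢ:
  1: x = 0.174, y = 0.582
  2: x = 0.531, y = 0.289
  3: x = 0.295, y = 0.129

x_2 = 0.531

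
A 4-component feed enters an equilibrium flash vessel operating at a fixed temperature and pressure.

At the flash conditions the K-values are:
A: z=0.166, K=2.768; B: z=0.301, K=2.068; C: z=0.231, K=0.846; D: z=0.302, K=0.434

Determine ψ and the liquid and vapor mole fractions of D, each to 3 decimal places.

Rachford–Rice: g(ψ) = Σ zᵢ(Kᵢ−1)/(1+ψ(Kᵢ−1)) = 0.
Feasibility: ΣzᵢKᵢ = 1.408, Σzᵢ/Kᵢ = 1.174 — both > 1, two phases present.
Newton–Raphson from ψ = 0.5:
  ψ = 0.500: g = 0.0884, g' = -0.487 → ψ = 0.682
  ψ = 0.682: g = 0.0011, g' = -0.485 → ψ = 0.684
Converged at ψ = 0.684.
Compositions from xᵢ = zᵢ/(1+ψ(Kᵢ−1)), yᵢ = Kᵢxᵢ:
  A: x = 0.075, y = 0.208
  B: x = 0.174, y = 0.360
  C: x = 0.258, y = 0.218
  D: x = 0.493, y = 0.214

ψ = 0.684, x_D = 0.493, y_D = 0.214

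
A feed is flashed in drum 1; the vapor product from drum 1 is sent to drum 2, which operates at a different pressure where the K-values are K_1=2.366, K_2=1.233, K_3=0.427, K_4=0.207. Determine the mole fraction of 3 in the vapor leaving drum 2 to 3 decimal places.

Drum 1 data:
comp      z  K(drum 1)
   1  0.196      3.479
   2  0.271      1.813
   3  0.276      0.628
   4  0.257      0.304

Drum 1:
Rachford–Rice: g(ψ₁) = Σ zᵢ(Kᵢ−1)/(1+ψ₁(Kᵢ−1)) = 0.
Check two-phase: ΣzᵢKᵢ = 1.425 > 1 and Σzᵢ/Kᵢ = 1.491 > 1, so g(0) = 0.425 > 0 and g(1) = -0.491 < 0.
Newton–Raphson from ψ₁ = 0.5:
  ψ₁ = 0.500: g = -0.0269, g' = -0.681 → ψ₁ = 0.461
Converged at ψ₁ = 0.461.
Drum-1 compositions:
  1: x = 0.092, y = 0.318
  2: x = 0.197, y = 0.357
  3: x = 0.333, y = 0.209
  4: x = 0.378, y = 0.115
Drum-2 feed = drum-1 vapor: z₂ = (0.3184, 0.3575, 0.2092, 0.1150).
Drum 2:
Let ψ₂ = V/F and solve Σ zᵢ(Kᵢ−1)/(1+ψ₂(Kᵢ−1)) = 0.
g(0) = ΣzᵢKᵢ − 1 = 0.307 and g(1) = 1 − Σzᵢ/Kᵢ = -0.470, so a root lies in (0, 1).
Newton iteration, ψ₂⁰ = 0.5:
  ψ₂ = 0.500: g = 0.0139, g' = -0.559 → ψ₂ = 0.525
Converged at ψ₂ = 0.525.
  1: x = 0.185, y = 0.439
  2: x = 0.319, y = 0.393
  3: x = 0.299, y = 0.128
  4: x = 0.197, y = 0.041

y_3 (drum 2) = 0.128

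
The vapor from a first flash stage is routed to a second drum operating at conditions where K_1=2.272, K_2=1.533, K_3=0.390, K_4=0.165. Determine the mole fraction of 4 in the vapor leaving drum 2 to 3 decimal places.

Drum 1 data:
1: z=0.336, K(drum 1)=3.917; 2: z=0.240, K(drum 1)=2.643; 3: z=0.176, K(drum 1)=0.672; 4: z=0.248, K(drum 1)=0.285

y_4 (drum 2) = 0.051

Drum 1:
Iterate (Newton) starting at ψ₁ = 0.56:
  ψ₁ = 0.560: g = 0.2111, g' = -0.969 → ψ₁ = 0.778
  ψ₁ = 0.778: g = -0.0041, g' = -1.070 → ψ₁ = 0.774
Converged at ψ₁ = 0.774.
Drum-1 compositions:
  1: x = 0.103, y = 0.404
  2: x = 0.106, y = 0.279
  3: x = 0.236, y = 0.159
  4: x = 0.555, y = 0.158
Drum-2 feed = drum-1 vapor: z₂ = (0.4040, 0.2792, 0.1585, 0.1583).
Drum 2:
Rachford–Rice: g(ψ₂) = Σ zᵢ(Kᵢ−1)/(1+ψ₂(Kᵢ−1)) = 0.
Check two-phase: ΣzᵢKᵢ = 1.434 > 1 and Σzᵢ/Kᵢ = 1.726 > 1, so g(0) = 0.434 > 0 and g(1) = -0.726 < 0.
Iterate (Newton) starting at ψ₂ = 0.36:
  ψ₂ = 0.360: g = 0.1645, g' = -0.686 → ψ₂ = 0.600
  ψ₂ = 0.600: g = -0.0130, g' = -0.845 → ψ₂ = 0.584
Converged at ψ₂ = 0.584.
  1: x = 0.232, y = 0.527
  2: x = 0.213, y = 0.326
  3: x = 0.246, y = 0.096
  4: x = 0.309, y = 0.051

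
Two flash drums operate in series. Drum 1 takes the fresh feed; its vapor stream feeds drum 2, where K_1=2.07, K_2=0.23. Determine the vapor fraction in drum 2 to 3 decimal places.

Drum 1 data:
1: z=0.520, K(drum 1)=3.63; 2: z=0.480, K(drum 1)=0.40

V/F (drum 2) = 0.571

Drum 1:
Rachford–Rice: g(ψ₁) = Σ zᵢ(Kᵢ−1)/(1+ψ₁(Kᵢ−1)) = 0.
Feasibility: ΣzᵢKᵢ = 2.080, Σzᵢ/Kᵢ = 1.343 — both > 1, two phases present.
Iterate (Newton) starting at ψ₁ = 0.5:
  ψ₁ = 0.500: g = 0.1793, g' = -1.024 → ψ₁ = 0.675
  ψ₁ = 0.675: g = 0.0086, g' = -0.955 → ψ₁ = 0.684
Converged at ψ₁ = 0.684.
Drum-1 compositions:
  1: x = 0.186, y = 0.674
  2: x = 0.814, y = 0.326
Drum-2 feed = drum-1 vapor: z₂ = (0.6743, 0.3257).
Drum 2:
Rachford–Rice: g(ψ₂) = Σ zᵢ(Kᵢ−1)/(1+ψ₂(Kᵢ−1)) = 0.
Check two-phase: ΣzᵢKᵢ = 1.471 > 1 and Σzᵢ/Kᵢ = 1.742 > 1, so g(0) = 0.471 > 0 and g(1) = -0.742 < 0.
Newton iteration, ψ₂⁰ = 0.34:
  ψ₂ = 0.340: g = 0.1893, g' = -0.769 → ψ₂ = 0.586
  ψ₂ = 0.586: g = -0.0136, g' = -0.933 → ψ₂ = 0.571
Converged at ψ₂ = 0.571.
  1: x = 0.418, y = 0.866
  2: x = 0.582, y = 0.134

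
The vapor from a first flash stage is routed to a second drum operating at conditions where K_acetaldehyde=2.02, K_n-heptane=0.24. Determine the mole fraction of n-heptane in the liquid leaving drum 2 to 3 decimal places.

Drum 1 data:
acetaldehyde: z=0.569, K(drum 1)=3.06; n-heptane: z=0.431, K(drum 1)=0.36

Drum 1:
Let ψ₁ = V/F and solve Σ zᵢ(Kᵢ−1)/(1+ψ₁(Kᵢ−1)) = 0.
Check two-phase: ΣzᵢKᵢ = 1.896 > 1 and Σzᵢ/Kᵢ = 1.383 > 1, so g(0) = 0.896 > 0 and g(1) = -0.383 < 0.
Newton–Raphson from ψ₁ = 0.57:
  ψ₁ = 0.570: g = 0.1049, g' = -0.948 → ψ₁ = 0.681
  ψ₁ = 0.681: g = -0.0007, g' = -0.973 → ψ₁ = 0.680
Converged at ψ₁ = 0.680.
Drum-1 compositions:
  acetaldehyde: x = 0.237, y = 0.725
  n-heptane: x = 0.763, y = 0.275
Drum-2 feed = drum-1 vapor: z₂ = (0.7253, 0.2747).
Drum 2:
Binary case is linear: z₁(K₁−1)(1+ψ₂(K₂−1)) + z₂(K₂−1)(1+ψ₂(K₁−1)) = 0
⇒ ψ₂ = [z₁(K₁−1)+z₂(K₂−1)] / [−(K₁−1)(K₂−1)] = 0.5311/0.7752 = 0.685
  acetaldehyde: x = 0.427, y = 0.862
  n-heptane: x = 0.573, y = 0.138

x_n-heptane (drum 2) = 0.573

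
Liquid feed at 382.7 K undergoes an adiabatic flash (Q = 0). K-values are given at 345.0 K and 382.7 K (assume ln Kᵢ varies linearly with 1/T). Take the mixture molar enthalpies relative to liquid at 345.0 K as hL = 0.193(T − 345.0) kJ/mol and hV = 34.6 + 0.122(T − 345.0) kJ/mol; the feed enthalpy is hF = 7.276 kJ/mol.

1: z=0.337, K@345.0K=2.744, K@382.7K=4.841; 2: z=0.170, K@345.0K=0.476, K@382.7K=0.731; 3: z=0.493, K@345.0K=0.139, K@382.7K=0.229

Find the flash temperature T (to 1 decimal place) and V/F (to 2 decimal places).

T = 355.3 K, V/F = 0.16

Adiabatic flash: solve Rachford–Rice at each trial T, then check hF = ψ·hV(T) + (1−ψ)·hL(T).
  T = 345.0 K: K = (2.744, 0.476, 0.139), RR gives ψ = 0.054, H_out = 1.876 kJ/mol
  T = 382.7 K: K = (4.841, 0.731, 0.229), RR gives ψ = 0.337, H_out = 18.041 kJ/mol
  T = 363.9 K: K = (3.701, 0.597, 0.181), RR gives ψ = 0.222, H_out = 11.036 kJ/mol
  T = 354.4 K: K = (3.197, 0.534, 0.159), RR gives ψ = 0.148, H_out = 6.840 kJ/mol
  T = 359.1 K: K = (3.441, 0.565, 0.170), RR gives ψ = 0.187, H_out = 8.995 kJ/mol
  T = 356.8 K: K = (3.320, 0.550, 0.164), RR gives ψ = 0.168, H_out = 7.962 kJ/mol
Linear interpolation between T = 354.4 (H_out = 6.840) and T = 356.8 (H_out = 7.962) on hF = 7.276 gives T ≈ 355.3 K, at which ψ = 0.16.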